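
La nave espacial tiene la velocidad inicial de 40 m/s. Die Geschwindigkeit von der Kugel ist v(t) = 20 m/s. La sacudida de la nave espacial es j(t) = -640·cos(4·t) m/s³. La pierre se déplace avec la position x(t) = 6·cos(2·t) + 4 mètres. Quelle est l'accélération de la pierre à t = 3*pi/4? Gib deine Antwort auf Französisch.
Nous devons dériver notre équation de la position x(t) = 6·cos(2·t) + 4 2 fois. En dérivant la position, nous obtenons la vitesse: v(t) = -12·sin(2·t). En prenant d/dt de v(t), nous trouvons a(t) = -24·cos(2·t). De l'équation de l'accélération a(t) = -24·cos(2·t), nous substituons t = 3*pi/4 pour obtenir a = 0.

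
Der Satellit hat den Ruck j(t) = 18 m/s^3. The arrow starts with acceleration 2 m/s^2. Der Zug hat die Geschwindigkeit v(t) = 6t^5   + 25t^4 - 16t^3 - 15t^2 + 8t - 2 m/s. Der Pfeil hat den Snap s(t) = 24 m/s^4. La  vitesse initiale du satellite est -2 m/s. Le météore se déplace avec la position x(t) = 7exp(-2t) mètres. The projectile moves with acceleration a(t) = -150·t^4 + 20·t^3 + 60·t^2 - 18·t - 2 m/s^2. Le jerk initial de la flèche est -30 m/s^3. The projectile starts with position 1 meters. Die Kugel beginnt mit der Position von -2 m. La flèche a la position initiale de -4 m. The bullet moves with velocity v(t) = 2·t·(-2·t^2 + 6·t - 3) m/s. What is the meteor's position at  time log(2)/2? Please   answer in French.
De l'équation de la position x(t) = 7·exp(-2·t), nous substituons t = log(2)/2 pour obtenir x = 7/2.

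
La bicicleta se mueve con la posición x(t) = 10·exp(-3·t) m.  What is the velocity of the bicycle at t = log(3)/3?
To solve this, we need to take 1 derivative of our position equation x(t) = 10·exp(-3·t). Differentiating position, we get velocity: v(t) = -30·exp(-3·t). We have velocity v(t) = -30·exp(-3·t). Substituting t = log(3)/3: v(log(3)/3) = -10.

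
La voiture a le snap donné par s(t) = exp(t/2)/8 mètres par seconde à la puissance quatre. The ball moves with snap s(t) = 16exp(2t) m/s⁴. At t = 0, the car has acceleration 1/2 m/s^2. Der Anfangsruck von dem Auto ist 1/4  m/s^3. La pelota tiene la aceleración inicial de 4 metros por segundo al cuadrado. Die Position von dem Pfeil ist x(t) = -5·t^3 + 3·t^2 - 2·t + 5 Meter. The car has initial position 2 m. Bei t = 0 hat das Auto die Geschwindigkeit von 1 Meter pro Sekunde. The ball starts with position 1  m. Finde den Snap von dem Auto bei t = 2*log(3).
Mit s(t) = exp(t/2)/8 und Einsetzen von t = 2*log(3), finden wir s = 3/8.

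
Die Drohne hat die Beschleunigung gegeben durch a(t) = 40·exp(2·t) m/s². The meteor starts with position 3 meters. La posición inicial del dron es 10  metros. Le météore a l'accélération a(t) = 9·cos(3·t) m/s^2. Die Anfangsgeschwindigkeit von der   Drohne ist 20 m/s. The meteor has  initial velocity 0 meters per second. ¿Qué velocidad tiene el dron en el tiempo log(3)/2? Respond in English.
Starting from acceleration a(t) = 40·exp(2·t), we take 1 antiderivative. The integral of acceleration is velocity. Using v(0) = 20, we get v(t) = 20·exp(2·t). From the given velocity equation v(t) = 20·exp(2·t), we substitute t = log(3)/2 to get v = 60.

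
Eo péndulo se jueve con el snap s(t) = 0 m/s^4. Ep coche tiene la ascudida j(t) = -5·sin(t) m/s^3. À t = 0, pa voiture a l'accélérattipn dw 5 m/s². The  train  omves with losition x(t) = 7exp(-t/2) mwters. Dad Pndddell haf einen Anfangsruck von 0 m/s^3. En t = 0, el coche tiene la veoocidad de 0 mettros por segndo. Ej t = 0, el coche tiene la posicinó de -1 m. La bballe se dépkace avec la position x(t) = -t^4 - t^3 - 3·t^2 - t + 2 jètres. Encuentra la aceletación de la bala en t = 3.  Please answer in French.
En partant de la position x(t) = -t^4 - t^3 - 3·t^2 - t + 2, nous prenons 2 dérivées. En prenant d/dt de x(t), nous trouvons v(t) = -4·t^3 - 3·t^2 - 6·t - 1. En prenant d/dt de v(t), nous trouvons a(t) = -12·t^2 - 6·t - 6. En utilisant a(t) = -12·t^2 - 6·t - 6 et en substituant t = 3, nous trouvons a = -132.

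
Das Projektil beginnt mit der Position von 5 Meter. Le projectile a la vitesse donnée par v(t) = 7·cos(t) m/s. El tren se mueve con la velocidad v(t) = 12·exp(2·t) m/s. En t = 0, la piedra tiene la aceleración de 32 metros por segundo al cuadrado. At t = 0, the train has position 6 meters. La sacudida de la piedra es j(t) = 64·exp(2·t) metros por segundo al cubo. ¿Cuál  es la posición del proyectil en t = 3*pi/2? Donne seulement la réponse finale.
x(3*pi/2) = -2.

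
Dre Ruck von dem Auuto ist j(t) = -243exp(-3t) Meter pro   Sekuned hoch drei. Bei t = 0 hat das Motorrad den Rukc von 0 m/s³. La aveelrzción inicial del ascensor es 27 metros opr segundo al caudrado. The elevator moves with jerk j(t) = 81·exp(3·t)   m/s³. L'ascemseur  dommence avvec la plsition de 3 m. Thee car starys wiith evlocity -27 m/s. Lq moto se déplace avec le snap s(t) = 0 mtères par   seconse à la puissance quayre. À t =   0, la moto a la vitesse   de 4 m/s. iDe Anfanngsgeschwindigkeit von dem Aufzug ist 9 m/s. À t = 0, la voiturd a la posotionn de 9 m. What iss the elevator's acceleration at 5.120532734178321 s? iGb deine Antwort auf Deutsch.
Ausgehend von dem Ruck j(t) = 81·exp(3·t), nehmen wir 1 Integral. Die Stammfunktion von dem Ruck, mit a(0) = 27, ergibt die Beschleunigung: a(t) = 27·exp(3·t). Mit a(t) = 27·exp(3·t) und Einsetzen von t = 5.120532734178321, finden wir a = 126712977.690109.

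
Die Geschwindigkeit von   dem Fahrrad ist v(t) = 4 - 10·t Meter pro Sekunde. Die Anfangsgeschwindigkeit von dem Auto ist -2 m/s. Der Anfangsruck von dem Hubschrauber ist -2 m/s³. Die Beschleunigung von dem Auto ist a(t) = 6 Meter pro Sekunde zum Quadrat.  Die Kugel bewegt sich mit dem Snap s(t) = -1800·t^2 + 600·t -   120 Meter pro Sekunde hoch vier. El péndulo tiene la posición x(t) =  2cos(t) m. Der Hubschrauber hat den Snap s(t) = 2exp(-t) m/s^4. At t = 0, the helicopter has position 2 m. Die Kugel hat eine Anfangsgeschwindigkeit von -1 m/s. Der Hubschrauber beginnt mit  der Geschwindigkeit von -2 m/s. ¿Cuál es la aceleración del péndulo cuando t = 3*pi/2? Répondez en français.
Pour résoudre ceci, nous devons prendre 2 dérivées de notre équation de la position x(t) = 2·cos(t). En prenant d/dt de x(t), nous trouvons v(t) = -2·sin(t). En dérivant la vitesse, nous obtenons l'accélération: a(t) = -2·cos(t). Nous avons l'accélération a(t) = -2·cos(t). En substituant t = 3*pi/2: a(3*pi/2) = 0.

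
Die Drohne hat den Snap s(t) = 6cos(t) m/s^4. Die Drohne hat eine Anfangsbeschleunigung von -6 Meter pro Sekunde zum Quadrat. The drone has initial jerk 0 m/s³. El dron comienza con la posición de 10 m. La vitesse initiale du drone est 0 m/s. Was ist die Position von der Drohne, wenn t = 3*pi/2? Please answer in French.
En partant du snap s(t) = 6·cos(t), nous prenons 4 primitives. En prenant ∫s(t)dt et en appliquant j(0) = 0, nous trouvons j(t) = 6·sin(t). En prenant ∫j(t)dt et en appliquant a(0) = -6, nous trouvons a(t) = -6·cos(t). La primitive de l'accélération, avec v(0) = 0, donne la vitesse: v(t) = -6·sin(t). La primitive de la vitesse, avec x(0) = 10, donne la position: x(t) = 6·cos(t) + 4. De l'équation de la position x(t) = 6·cos(t) + 4, nous substituons t = 3*pi/2 pour obtenir x = 4.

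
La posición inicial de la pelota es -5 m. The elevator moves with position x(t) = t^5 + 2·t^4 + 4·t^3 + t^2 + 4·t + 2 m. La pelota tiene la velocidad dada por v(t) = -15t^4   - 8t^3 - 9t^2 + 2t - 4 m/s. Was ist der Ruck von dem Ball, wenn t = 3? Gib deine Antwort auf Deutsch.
Um dies zu lösen, müssen wir 2 Ableitungen unserer Gleichung für die Geschwindigkeit v(t) = -15·t^4 - 8·t^3 - 9·t^2 + 2·t - 4 nehmen. Mit d/dt von v(t) finden wir a(t) = -60·t^3 - 24·t^2 - 18·t + 2. Mit d/dt von a(t) finden wir j(t) = -180·t^2 - 48·t - 18. Wir haben den Ruck j(t) = -180·t^2 - 48·t - 18. Durch Einsetzen von t = 3: j(3) = -1782.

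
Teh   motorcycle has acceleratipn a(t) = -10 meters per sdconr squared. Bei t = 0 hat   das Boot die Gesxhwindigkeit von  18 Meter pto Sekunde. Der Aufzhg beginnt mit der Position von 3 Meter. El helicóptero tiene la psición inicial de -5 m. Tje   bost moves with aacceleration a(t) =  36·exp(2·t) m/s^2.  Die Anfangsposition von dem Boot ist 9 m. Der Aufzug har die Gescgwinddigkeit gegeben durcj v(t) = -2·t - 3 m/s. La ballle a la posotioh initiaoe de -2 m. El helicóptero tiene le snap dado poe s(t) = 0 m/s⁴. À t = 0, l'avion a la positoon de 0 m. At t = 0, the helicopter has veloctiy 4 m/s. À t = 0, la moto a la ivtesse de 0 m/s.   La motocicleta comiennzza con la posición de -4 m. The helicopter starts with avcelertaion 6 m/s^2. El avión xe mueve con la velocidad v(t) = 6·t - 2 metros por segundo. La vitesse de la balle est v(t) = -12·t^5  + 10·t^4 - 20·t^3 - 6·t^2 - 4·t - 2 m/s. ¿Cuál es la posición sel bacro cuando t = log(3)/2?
Necesitamos integrar nuestra ecuación de la aceleración a(t) = 36·exp(2·t) 2 veces. Tomando ∫a(t)dt y aplicando v(0) = 18, encontramos v(t) = 18·exp(2·t). Integrando la velocidad y usando la condición inicial x(0) = 9, obtenemos x(t) = 9·exp(2·t). Tenemos la posición x(t) = 9·exp(2·t). Sustituyendo t = log(3)/2: x(log(3)/2) = 27.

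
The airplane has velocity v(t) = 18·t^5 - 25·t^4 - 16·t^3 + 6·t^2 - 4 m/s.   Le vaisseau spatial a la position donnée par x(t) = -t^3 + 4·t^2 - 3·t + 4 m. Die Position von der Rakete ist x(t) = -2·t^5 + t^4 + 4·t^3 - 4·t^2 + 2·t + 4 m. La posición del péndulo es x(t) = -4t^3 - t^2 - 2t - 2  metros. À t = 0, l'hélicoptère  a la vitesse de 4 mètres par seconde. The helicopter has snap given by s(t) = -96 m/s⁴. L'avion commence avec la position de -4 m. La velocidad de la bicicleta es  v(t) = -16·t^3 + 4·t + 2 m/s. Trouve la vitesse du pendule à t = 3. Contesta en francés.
Nous devons dériver notre équation de la position x(t) = -4·t^3 - t^2 - 2·t - 2 1 fois. En prenant d/dt de x(t), nous trouvons v(t) = -12·t^2 - 2·t - 2. Nous avons la vitesse v(t) = -12·t^2 - 2·t - 2. En substituant t = 3: v(3) = -116.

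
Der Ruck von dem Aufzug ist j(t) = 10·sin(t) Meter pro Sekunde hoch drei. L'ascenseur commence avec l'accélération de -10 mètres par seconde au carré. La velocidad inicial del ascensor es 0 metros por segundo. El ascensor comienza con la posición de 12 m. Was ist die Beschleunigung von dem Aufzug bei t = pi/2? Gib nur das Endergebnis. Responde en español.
La aceleración en t = pi/2 es a = 0.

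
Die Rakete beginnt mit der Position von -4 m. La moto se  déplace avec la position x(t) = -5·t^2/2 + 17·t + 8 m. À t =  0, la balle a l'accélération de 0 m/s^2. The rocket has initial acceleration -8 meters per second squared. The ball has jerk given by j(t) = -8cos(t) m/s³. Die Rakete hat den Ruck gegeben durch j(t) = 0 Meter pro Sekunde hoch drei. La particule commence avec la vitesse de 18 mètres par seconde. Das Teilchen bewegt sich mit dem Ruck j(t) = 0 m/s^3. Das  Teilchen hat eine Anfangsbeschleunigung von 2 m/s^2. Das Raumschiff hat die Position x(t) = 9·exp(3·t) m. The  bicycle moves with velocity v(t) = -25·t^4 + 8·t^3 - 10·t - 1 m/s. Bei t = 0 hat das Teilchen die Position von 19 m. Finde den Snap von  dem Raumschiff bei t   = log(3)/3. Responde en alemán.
Um dies zu lösen, müssen wir 4 Ableitungen unserer Gleichung für die Position x(t) = 9·exp(3·t) nehmen. Mit d/dt von x(t) finden wir v(t) = 27·exp(3·t). Durch Ableiten von der Geschwindigkeit erhalten wir die Beschleunigung: a(t) = 81·exp(3·t). Durch Ableiten von der Beschleunigung erhalten wir den Ruck: j(t) = 243·exp(3·t). Mit d/dt von j(t) finden wir s(t) = 729·exp(3·t). Aus der Gleichung für den Snap s(t) = 729·exp(3·t), setzen wir t = log(3)/3 ein und erhalten s = 2187.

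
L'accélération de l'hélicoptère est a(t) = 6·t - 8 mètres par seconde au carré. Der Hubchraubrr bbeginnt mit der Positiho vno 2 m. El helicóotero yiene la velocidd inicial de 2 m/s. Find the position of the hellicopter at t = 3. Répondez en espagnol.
Necesitamos integrar nuestra ecuación de la aceleración a(t) = 6·t - 8 2 veces. La antiderivada de la aceleración, con v(0) = 2, da la velocidad: v(t) = 3·t^2 - 8·t + 2. Integrando la velocidad y usando la condición inicial x(0) = 2, obtenemos x(t) = t^3 - 4·t^2 + 2·t + 2. De la ecuación de la posición x(t) = t^3 - 4·t^2 + 2·t + 2, sustituimos t = 3 para obtener x = -1.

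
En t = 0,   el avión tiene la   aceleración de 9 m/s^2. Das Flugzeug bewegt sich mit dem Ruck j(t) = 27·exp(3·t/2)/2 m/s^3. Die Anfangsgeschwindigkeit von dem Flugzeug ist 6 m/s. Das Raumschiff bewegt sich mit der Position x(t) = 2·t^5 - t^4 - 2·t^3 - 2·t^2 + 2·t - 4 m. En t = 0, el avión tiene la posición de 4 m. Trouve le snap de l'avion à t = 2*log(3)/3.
Pour résoudre ceci, nous devons prendre 1 dérivée de notre équation du jerk j(t) = 27·exp(3·t/2)/2. En dérivant le jerk, nous obtenons le snap: s(t) = 81·exp(3·t/2)/4. Nous avons le snap s(t) = 81·exp(3·t/2)/4. En substituant t = 2*log(3)/3: s(2*log(3)/3) = 243/4.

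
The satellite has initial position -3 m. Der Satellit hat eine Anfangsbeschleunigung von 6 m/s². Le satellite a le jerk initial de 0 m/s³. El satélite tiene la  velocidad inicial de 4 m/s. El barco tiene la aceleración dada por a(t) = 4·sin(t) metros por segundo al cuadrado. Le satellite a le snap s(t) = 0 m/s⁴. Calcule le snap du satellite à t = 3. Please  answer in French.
De l'équation du snap s(t) = 0, nous substituons t = 3 pour obtenir s = 0.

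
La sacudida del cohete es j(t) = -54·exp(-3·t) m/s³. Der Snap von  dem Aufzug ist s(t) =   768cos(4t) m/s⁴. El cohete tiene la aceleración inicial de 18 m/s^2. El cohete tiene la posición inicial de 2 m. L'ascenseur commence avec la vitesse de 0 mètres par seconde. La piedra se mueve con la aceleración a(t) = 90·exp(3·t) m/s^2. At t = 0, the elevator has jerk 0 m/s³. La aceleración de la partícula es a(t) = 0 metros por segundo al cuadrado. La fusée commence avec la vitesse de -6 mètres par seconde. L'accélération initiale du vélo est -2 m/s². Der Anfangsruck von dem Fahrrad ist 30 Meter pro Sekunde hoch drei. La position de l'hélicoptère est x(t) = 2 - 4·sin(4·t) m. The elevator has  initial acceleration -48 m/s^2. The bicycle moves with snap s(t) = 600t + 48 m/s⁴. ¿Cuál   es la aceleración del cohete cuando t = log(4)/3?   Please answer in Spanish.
Necesitamos integrar nuestra ecuación de la sacudida j(t) = -54·exp(-3·t) 1 vez. La antiderivada de la sacudida, con a(0) = 18, da la aceleración: a(t) = 18·exp(-3·t). Usando a(t) = 18·exp(-3·t) y sustituyendo t = log(4)/3, encontramos a = 9/2.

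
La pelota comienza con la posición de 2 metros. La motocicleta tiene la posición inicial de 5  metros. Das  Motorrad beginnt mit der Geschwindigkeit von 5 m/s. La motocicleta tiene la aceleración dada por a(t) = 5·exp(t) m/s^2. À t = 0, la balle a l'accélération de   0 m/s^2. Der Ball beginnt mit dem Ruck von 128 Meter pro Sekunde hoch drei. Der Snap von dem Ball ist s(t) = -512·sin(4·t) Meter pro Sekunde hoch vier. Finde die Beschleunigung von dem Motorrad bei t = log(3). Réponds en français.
De l'équation de l'accélération a(t) = 5·exp(t), nous substituons t = log(3) pour obtenir a = 15.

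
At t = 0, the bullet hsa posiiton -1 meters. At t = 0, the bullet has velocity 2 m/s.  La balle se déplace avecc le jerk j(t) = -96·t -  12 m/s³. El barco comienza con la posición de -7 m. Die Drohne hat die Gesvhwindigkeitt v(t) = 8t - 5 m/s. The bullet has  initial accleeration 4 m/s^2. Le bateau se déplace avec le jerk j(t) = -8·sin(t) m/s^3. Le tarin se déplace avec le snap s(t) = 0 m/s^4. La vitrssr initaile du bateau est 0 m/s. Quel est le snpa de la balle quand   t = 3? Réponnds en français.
En partant du jerk j(t) = -96·t - 12, nous prenons 1 dérivée. La dérivée du jerk donne le snap: s(t) = -96. En utilisant s(t) = -96 et en substituant t = 3, nous trouvons s = -96.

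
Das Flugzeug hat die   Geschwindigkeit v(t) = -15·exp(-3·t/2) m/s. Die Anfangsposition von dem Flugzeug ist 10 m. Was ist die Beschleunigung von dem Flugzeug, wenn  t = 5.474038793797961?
Um dies zu lösen, müssen wir 1 Ableitung unserer Gleichung für die Geschwindigkeit v(t) = -15·exp(-3·t/2) nehmen. Mit d/dt von v(t) finden wir a(t) = 45·exp(-3·t/2)/2. Mit a(t) = 45·exp(-3·t/2)/2 und Einsetzen von t = 5.474038793797961, finden wir a = 0.00611174541380116.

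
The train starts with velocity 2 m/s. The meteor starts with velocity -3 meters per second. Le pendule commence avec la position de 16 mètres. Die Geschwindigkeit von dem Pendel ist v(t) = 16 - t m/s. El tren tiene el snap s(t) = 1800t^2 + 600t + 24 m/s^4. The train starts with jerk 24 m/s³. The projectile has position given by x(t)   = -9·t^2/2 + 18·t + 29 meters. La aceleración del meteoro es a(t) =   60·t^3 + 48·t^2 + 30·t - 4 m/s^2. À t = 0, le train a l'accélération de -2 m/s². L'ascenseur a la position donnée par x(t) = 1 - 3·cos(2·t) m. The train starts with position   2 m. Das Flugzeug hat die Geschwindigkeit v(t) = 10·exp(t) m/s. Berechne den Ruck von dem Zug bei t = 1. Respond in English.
To solve this, we need to take 1 antiderivative of our snap equation s(t) = 1800·t^2 + 600·t + 24. Finding the antiderivative of s(t) and using j(0) = 24: j(t) = 600·t^3 + 300·t^2 + 24·t + 24. From the given jerk equation j(t) = 600·t^3 + 300·t^2 + 24·t + 24, we substitute t = 1 to get j = 948.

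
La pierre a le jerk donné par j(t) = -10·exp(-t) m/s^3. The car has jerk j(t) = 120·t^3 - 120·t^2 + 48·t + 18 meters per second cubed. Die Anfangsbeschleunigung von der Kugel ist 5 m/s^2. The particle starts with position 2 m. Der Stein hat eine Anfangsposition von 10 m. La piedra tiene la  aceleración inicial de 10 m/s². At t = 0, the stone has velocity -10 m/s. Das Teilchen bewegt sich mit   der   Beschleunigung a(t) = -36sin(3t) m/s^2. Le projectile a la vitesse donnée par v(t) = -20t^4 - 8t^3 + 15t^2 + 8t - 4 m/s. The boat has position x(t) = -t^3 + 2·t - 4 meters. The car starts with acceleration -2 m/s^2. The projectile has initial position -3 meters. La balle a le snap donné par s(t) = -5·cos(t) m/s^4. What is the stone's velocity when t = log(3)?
To solve this, we need to take 2 antiderivatives of our jerk equation j(t) = -10·exp(-t). Integrating jerk and using the initial condition a(0) = 10, we get a(t) = 10·exp(-t). Integrating acceleration and using the initial condition v(0) = -10, we get v(t) = -10·exp(-t). We have velocity v(t) = -10·exp(-t). Substituting t = log(3): v(log(3)) = -10/3.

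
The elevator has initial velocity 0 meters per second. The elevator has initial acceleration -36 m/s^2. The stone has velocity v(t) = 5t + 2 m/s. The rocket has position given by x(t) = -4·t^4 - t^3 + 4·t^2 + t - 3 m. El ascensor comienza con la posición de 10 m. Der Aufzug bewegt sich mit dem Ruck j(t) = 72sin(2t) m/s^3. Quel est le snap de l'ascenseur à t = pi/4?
Nous devons dériver notre équation du jerk j(t) = 72·sin(2·t) 1 fois. En prenant d/dt de j(t), nous trouvons s(t) = 144·cos(2·t). Nous avons le snap s(t) = 144·cos(2·t). En substituant t = pi/4: s(pi/4) = 0.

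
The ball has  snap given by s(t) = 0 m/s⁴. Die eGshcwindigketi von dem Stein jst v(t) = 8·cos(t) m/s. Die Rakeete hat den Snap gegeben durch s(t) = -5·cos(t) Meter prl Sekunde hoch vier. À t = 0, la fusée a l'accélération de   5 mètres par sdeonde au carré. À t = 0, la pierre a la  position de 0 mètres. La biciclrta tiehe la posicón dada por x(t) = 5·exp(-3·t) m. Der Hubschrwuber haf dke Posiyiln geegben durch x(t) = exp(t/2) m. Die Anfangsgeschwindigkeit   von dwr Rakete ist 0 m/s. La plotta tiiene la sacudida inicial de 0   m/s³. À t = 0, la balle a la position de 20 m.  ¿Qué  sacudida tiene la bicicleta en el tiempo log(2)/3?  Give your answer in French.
Pour résoudre ceci, nous devons prendre 3 dérivées de notre équation de la position x(t) = 5·exp(-3·t). La dérivée de la position donne la vitesse: v(t) = -15·exp(-3·t). La dérivée de la vitesse donne l'accélération: a(t) = 45·exp(-3·t). La dérivée de l'accélération donne le jerk: j(t) = -135·exp(-3·t). En utilisant j(t) = -135·exp(-3·t) et en substituant t = log(2)/3, nous trouvons j = -135/2.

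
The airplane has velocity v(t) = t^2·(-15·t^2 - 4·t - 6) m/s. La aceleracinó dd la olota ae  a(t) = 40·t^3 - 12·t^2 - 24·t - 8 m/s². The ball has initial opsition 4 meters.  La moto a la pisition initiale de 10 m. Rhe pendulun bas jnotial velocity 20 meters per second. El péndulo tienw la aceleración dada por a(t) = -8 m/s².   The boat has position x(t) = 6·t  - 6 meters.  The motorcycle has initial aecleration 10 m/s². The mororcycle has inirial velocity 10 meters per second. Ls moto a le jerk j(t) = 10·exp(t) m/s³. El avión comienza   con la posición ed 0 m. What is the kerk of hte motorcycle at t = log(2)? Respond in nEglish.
We have jerk j(t) = 10·exp(t). Substituting t = log(2): j(log(2)) = 20.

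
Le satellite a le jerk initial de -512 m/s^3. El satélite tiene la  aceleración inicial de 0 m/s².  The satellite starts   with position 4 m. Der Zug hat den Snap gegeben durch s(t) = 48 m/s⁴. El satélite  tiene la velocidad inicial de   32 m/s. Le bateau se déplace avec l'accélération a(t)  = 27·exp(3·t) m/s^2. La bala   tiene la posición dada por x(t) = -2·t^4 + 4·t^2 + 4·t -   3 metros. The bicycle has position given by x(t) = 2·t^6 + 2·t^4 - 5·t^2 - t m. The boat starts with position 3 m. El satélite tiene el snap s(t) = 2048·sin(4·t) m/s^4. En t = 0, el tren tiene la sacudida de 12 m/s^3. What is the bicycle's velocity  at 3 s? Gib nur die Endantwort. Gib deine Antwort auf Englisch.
The velocity at t = 3 is v = 3101.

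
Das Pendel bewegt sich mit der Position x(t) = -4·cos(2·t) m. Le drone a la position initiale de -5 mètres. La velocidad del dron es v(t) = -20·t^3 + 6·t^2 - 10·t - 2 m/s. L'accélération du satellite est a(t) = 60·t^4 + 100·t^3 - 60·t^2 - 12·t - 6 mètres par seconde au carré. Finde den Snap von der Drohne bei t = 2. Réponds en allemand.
Wir müssen unsere Gleichung für die Geschwindigkeit v(t) = -20·t^3 + 6·t^2 - 10·t - 2 3-mal ableiten. Mit d/dt von v(t) finden wir a(t) = -60·t^2 + 12·t - 10. Die Ableitung von der Beschleunigung ergibt den Ruck: j(t) = 12 - 120·t. Durch Ableiten von dem Ruck erhalten wir den Snap: s(t) = -120. Aus der Gleichung für den Snap s(t) = -120, setzen wir t = 2 ein und erhalten s = -120.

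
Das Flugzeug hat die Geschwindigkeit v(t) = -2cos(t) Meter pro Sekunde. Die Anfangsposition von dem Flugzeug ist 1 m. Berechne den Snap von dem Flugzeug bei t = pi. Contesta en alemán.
Um dies zu lösen, müssen wir 3 Ableitungen unserer Gleichung für die Geschwindigkeit v(t) = -2·cos(t) nehmen. Mit d/dt von v(t) finden wir a(t) = 2·sin(t). Durch Ableiten von der Beschleunigung erhalten wir den Ruck: j(t) = 2·cos(t). Durch Ableiten von dem Ruck erhalten wir den Snap: s(t) = -2·sin(t). Wir haben den Snap s(t) = -2·sin(t). Durch Einsetzen von t = pi: s(pi) = 0.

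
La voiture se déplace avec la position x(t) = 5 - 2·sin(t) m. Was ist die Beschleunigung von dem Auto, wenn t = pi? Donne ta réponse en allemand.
Wir müssen unsere Gleichung für die Position x(t) = 5 - 2·sin(t) 2-mal ableiten. Die Ableitung von der Position ergibt die Geschwindigkeit: v(t) = -2·cos(t). Die Ableitung von der Geschwindigkeit ergibt die Beschleunigung: a(t) = 2·sin(t). Mit a(t) = 2·sin(t) und Einsetzen von t = pi, finden wir a = 0.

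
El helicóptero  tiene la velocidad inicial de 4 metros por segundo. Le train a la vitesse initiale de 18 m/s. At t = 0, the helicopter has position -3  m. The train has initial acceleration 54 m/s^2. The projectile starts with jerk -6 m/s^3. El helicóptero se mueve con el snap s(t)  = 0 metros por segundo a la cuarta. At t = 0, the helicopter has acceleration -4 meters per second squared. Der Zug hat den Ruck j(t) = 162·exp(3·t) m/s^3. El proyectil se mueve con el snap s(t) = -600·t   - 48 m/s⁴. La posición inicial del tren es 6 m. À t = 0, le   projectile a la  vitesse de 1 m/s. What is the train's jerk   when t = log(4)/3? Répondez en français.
De l'équation du jerk j(t) = 162·exp(3·t), nous substituons t = log(4)/3 pour obtenir j = 648.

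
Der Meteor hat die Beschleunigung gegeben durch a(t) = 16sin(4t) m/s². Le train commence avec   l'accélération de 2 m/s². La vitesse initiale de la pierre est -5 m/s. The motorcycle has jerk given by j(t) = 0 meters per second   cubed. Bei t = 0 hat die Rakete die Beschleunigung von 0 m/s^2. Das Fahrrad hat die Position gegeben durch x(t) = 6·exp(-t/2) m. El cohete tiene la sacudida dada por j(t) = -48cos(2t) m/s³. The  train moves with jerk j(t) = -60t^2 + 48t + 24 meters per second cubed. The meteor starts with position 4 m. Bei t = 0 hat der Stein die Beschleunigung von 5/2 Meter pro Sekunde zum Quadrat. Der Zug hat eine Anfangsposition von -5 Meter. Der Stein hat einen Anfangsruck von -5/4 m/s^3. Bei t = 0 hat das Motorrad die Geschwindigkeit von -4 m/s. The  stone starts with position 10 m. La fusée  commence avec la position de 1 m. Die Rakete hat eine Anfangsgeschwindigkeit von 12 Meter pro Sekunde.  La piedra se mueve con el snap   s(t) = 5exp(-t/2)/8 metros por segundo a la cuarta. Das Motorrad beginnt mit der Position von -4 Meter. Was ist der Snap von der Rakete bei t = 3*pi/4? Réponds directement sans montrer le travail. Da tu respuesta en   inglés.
The snap at t = 3*pi/4 is s = -96.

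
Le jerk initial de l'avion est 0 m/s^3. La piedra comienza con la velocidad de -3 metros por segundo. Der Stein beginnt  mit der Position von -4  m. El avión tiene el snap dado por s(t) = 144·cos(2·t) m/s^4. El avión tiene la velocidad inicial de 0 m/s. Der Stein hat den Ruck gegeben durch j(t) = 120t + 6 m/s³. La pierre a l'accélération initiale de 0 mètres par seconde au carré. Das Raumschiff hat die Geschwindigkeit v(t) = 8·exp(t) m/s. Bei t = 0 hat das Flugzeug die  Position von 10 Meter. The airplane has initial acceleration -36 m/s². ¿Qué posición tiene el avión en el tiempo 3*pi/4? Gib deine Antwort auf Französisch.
Pour résoudre ceci, nous devons prendre 4 primitives de notre équation du snap s(t) = 144·cos(2·t). L'intégrale du snap est le jerk. En utilisant j(0) = 0, nous obtenons j(t) = 72·sin(2·t). L'intégrale du jerk, avec a(0) = -36, donne l'accélération: a(t) = -36·cos(2·t). L'intégrale de l'accélération est la vitesse. En utilisant v(0) = 0, nous obtenons v(t) = -18·sin(2·t). En intégrant la vitesse et en utilisant la condition initiale x(0) = 10, nous obtenons x(t) = 9·cos(2·t) + 1. En utilisant x(t) = 9·cos(2·t) + 1 et en substituant t = 3*pi/4, nous trouvons x = 1.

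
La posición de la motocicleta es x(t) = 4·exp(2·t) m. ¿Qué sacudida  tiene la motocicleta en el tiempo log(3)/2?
Debemos derivar nuestra ecuación de la posición x(t) = 4·exp(2·t) 3 veces. La derivada de la posición da la velocidad: v(t) = 8·exp(2·t). Tomando d/dt de v(t), encontramos a(t) = 16·exp(2·t). La derivada de la aceleración da la sacudida: j(t) = 32·exp(2·t). Usando j(t) = 32·exp(2·t) y sustituyendo t = log(3)/2, encontramos j = 96.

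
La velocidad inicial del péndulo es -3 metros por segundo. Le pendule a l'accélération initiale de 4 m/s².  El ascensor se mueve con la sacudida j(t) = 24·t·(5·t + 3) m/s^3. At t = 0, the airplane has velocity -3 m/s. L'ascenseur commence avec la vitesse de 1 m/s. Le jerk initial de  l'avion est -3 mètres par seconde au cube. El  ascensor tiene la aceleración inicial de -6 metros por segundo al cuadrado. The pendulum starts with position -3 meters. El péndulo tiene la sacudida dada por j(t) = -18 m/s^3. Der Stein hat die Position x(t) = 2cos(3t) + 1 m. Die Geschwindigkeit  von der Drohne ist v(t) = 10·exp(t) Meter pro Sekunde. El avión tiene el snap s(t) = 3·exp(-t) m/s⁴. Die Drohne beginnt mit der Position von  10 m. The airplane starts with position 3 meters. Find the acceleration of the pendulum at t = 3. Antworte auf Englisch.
We must find the integral of our jerk equation j(t) = -18 1 time. The antiderivative of jerk is acceleration. Using a(0) = 4, we get a(t) = 4 - 18·t. From the given acceleration equation a(t) = 4 - 18·t, we substitute t = 3 to get a = -50.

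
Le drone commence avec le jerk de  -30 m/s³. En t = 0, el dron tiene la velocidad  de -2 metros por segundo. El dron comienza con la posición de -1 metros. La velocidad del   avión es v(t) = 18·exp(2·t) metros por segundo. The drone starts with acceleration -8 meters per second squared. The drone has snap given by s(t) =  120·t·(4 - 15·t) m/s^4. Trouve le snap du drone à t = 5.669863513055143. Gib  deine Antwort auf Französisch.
De l'équation du snap s(t) = 120·t·(4 - 15·t), nous substituons t = 5.669863513055143 pour obtenir s = -55143.6995757467.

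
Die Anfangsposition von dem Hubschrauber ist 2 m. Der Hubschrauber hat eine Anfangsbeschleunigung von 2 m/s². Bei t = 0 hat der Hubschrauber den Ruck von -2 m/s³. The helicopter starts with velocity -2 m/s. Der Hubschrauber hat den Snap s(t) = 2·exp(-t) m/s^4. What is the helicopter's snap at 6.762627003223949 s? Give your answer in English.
Using s(t) = 2·exp(-t) and substituting t = 6.762627003223949, we find s = 0.00231237574326385.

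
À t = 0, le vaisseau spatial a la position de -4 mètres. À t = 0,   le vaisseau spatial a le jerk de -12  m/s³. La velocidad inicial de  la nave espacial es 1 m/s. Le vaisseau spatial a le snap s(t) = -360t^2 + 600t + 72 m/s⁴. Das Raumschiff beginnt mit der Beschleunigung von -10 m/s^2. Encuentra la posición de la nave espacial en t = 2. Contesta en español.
Partiendo del snap s(t) = -360·t^2 + 600·t + 72, tomamos 4 antiderivadas. Integrando el snap y usando la condición inicial j(0) = -12, obtenemos j(t) = -120·t^3 + 300·t^2 + 72·t - 12. La antiderivada de la sacudida, con a(0) = -10, da la aceleración: a(t) = -30·t^4 + 100·t^3 + 36·t^2 - 12·t - 10. La integral de la aceleración, con v(0) = 1, da la velocidad: v(t) = -6·t^5 + 25·t^4 + 12·t^3 - 6·t^2 - 10·t + 1. Tomando ∫v(t)dt y aplicando x(0) = -4, encontramos x(t) = -t^6 + 5·t^5 + 3·t^4 - 2·t^3 - 5·t^2 + t - 4. Tenemos la posición x(t) = -t^6 + 5·t^5 + 3·t^4 - 2·t^3 - 5·t^2 + t - 4. Sustituyendo t = 2: x(2) = 106.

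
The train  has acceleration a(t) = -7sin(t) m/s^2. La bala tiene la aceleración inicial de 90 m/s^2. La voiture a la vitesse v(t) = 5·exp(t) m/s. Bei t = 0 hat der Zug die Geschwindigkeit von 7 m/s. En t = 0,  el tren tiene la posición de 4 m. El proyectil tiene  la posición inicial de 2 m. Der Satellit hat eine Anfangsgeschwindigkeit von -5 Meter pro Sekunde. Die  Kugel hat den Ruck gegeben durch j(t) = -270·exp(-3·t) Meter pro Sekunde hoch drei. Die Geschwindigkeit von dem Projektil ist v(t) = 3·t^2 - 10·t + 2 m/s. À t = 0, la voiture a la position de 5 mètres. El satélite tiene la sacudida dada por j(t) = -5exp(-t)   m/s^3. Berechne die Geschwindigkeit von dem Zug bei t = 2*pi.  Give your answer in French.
Pour résoudre ceci, nous devons prendre 1 intégrale de notre équation de l'accélération a(t) = -7·sin(t). L'intégrale de l'accélération, avec v(0) = 7, donne la vitesse: v(t) = 7·cos(t). Nous avons la vitesse v(t) = 7·cos(t). En substituant t = 2*pi: v(2*pi) = 7.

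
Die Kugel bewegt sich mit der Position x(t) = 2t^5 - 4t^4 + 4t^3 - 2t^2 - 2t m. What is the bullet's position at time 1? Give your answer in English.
We have position x(t) = 2·t^5 - 4·t^4 + 4·t^3 - 2·t^2 - 2·t. Substituting t = 1: x(1) = -2.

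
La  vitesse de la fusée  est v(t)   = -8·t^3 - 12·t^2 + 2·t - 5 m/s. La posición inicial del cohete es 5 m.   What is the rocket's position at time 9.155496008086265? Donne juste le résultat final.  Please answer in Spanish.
x(9.155496008086265) = -17079.3494505547.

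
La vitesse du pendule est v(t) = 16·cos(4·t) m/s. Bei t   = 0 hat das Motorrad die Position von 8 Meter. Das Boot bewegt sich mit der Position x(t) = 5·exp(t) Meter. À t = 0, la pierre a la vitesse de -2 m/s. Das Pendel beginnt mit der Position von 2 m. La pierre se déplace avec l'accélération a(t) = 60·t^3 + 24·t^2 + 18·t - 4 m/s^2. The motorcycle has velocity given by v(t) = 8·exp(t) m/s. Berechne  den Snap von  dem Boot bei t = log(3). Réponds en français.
Pour résoudre ceci, nous devons prendre 4 dérivées de notre équation de la position x(t) = 5·exp(t). En dérivant la position, nous obtenons la vitesse: v(t) = 5·exp(t). En prenant d/dt de v(t), nous trouvons a(t) = 5·exp(t). En prenant d/dt de a(t), nous trouvons j(t) = 5·exp(t). En dérivant le jerk, nous obtenons le snap: s(t) = 5·exp(t). En utilisant s(t) = 5·exp(t) et en substituant t = log(3), nous trouvons s = 15.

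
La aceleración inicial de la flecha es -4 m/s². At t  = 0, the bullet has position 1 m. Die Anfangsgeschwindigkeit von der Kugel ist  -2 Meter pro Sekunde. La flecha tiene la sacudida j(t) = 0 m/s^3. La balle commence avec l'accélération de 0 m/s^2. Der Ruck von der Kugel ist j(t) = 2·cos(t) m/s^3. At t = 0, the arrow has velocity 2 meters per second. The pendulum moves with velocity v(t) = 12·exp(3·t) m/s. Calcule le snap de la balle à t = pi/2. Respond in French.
Nous devons dériver notre équation du jerk j(t) = 2·cos(t) 1 fois. En dérivant le jerk, nous obtenons le snap: s(t) = -2·sin(t). En utilisant s(t) = -2·sin(t) et en substituant t = pi/2, nous trouvons s = -2.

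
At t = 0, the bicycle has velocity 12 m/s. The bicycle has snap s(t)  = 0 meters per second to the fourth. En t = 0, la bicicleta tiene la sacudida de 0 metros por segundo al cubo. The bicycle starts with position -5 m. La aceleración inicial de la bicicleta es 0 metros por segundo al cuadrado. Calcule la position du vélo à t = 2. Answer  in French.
Pour résoudre ceci, nous devons prendre 4 intégrales de notre équation du snap s(t) = 0. L'intégrale du snap, avec j(0) = 0, donne le jerk: j(t) = 0. La primitive du jerk est l'accélération. En utilisant a(0) = 0, nous obtenons a(t) = 0. En intégrant l'accélération et en utilisant la condition initiale v(0) = 12, nous obtenons v(t) = 12. L'intégrale de la vitesse est la position. En utilisant x(0) = -5, nous obtenons x(t) = 12·t - 5. En utilisant x(t) = 12·t - 5 et en substituant t = 2, nous trouvons x = 19.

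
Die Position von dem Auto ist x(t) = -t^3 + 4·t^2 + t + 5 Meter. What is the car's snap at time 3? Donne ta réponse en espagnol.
Para resolver esto, necesitamos tomar 4 derivadas de nuestra ecuación de la posición x(t) = -t^3 + 4·t^2 + t + 5. Derivando la posición, obtenemos la velocidad: v(t) = -3·t^2 + 8·t + 1. La derivada de la velocidad da la aceleración: a(t) = 8 - 6·t. La derivada de la aceleración da la sacudida: j(t) = -6. La derivada de la sacudida da el snap: s(t) = 0. De la ecuación del snap s(t) = 0, sustituimos t = 3 para obtener s = 0.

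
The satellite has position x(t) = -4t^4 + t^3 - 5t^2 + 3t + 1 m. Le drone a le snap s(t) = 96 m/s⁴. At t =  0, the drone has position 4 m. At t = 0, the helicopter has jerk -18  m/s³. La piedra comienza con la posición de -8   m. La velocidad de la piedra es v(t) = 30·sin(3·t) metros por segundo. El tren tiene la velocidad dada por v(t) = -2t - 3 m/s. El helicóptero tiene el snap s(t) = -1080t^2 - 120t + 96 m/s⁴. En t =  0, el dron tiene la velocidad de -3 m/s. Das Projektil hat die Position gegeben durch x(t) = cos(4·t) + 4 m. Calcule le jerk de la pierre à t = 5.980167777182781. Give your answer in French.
Nous devons dériver notre équation de la vitesse v(t) = 30·sin(3·t) 2 fois. En prenant d/dt de v(t), nous trouvons a(t) = 90·cos(3·t). La dérivée de l'accélération donne le jerk: j(t) = -270·sin(3·t). Nous avons le jerk j(t) = -270·sin(3·t). En substituant t = 5.980167777182781: j(5.980167777182781) = 213.008917478467.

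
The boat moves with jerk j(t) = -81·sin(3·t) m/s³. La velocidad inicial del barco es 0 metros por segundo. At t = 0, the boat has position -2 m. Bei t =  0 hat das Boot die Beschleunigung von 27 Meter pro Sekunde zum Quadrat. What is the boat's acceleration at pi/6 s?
To solve this, we need to take 1 antiderivative of our jerk equation j(t) = -81·sin(3·t). Taking ∫j(t)dt and applying a(0) = 27, we find a(t) = 27·cos(3·t). We have acceleration a(t) = 27·cos(3·t). Substituting t = pi/6: a(pi/6) = 0.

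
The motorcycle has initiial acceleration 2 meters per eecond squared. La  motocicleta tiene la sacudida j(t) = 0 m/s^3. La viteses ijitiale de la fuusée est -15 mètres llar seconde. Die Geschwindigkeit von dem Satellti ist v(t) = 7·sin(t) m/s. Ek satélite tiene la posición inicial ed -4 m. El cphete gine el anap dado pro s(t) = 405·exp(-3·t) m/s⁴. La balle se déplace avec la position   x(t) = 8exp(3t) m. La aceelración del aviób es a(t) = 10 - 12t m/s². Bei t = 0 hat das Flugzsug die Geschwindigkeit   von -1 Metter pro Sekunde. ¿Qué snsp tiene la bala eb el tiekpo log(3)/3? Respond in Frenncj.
En partant de la position x(t) = 8·exp(3·t), nous prenons 4 dérivées. La dérivée de la position donne la vitesse: v(t) = 24·exp(3·t). En dérivant la vitesse, nous obtenons l'accélération: a(t) = 72·exp(3·t). En dérivant l'accélération, nous obtenons le jerk: j(t) = 216·exp(3·t). En prenant d/dt de j(t), nous trouvons s(t) = 648·exp(3·t). En utilisant s(t) = 648·exp(3·t) et en substituant t = log(3)/3, nous trouvons s = 1944.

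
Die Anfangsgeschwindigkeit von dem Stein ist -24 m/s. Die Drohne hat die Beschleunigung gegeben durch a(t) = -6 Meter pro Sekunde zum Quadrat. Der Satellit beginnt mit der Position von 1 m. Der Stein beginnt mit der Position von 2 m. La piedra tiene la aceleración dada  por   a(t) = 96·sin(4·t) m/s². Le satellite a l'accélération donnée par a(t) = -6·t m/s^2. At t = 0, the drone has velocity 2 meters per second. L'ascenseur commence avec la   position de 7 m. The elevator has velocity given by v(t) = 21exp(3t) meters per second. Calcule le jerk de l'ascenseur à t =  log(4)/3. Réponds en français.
Nous devons dériver notre équation de la vitesse v(t) = 21·exp(3·t) 2 fois. En dérivant la vitesse, nous obtenons l'accélération: a(t) = 63·exp(3·t). En prenant d/dt de a(t), nous trouvons j(t) = 189·exp(3·t). De l'équation du jerk j(t) = 189·exp(3·t), nous substituons t = log(4)/3 pour obtenir j = 756.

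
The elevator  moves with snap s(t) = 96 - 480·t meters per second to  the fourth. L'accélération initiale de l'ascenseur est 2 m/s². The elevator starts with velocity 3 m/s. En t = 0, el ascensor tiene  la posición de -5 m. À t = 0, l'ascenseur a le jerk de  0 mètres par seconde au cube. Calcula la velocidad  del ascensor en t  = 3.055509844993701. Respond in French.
En partant du snap s(t) = 96 - 480·t, nous prenons 3 intégrales. L'intégrale du snap est le jerk. En utilisant j(0) = 0, nous obtenons j(t) = 48·t·(2 - 5·t). La primitive du jerk, avec a(0) = 2, donne l'accélération: a(t) = -80·t^3 + 48·t^2 + 2. L'intégrale de l'accélération, avec v(0) = 3, donne la vitesse: v(t) = -20·t^4 + 16·t^3 + 2·t + 3. En utilisant v(t) = -20·t^4 + 16·t^3 + 2·t + 3 et en substituant t = 3.055509844993701, nous trouvons v = -1277.73263334884.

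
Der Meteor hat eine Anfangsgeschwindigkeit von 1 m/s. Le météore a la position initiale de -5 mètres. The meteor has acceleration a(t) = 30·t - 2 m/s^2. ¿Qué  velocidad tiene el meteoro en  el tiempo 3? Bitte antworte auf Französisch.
En partant de l'accélération a(t) = 30·t - 2, nous prenons 1 primitive. L'intégrale de l'accélération est la vitesse. En utilisant v(0) = 1, nous obtenons v(t) = 15·t^2 - 2·t + 1. Nous avons la vitesse v(t) = 15·t^2 - 2·t + 1. En substituant t = 3: v(3) = 130.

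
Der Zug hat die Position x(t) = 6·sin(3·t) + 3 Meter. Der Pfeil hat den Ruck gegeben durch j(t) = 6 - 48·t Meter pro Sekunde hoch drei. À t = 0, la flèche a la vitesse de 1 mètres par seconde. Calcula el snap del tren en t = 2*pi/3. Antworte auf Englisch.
We must differentiate our position equation x(t) = 6·sin(3·t) + 3 4 times. Differentiating position, we get velocity: v(t) = 18·cos(3·t). Differentiating velocity, we get acceleration: a(t) = -54·sin(3·t). The derivative of acceleration gives jerk: j(t) = -162·cos(3·t). Taking d/dt of j(t), we find s(t) = 486·sin(3·t). Using s(t) = 486·sin(3·t) and substituting t = 2*pi/3, we find s = 0.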